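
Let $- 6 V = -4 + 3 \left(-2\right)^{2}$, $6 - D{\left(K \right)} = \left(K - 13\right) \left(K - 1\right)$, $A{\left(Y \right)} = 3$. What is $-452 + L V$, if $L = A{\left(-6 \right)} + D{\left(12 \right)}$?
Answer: $- \frac{1436}{3} \approx -478.67$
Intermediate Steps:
$D{\left(K \right)} = 6 - \left(-1 + K\right) \left(-13 + K\right)$ ($D{\left(K \right)} = 6 - \left(K - 13\right) \left(K - 1\right) = 6 - \left(-13 + K\right) \left(-1 + K\right) = 6 - \left(-1 + K\right) \left(-13 + K\right)$)
$L = 20$ ($L = 3 - -17 = 3 + 17 = 20$)
$V = - \frac{4}{3}$ ($V = - \frac{-4 + 3 \left(-2\right)^{2}}{6} = - \frac{-4 + 3 \cdot 4}{6} = - \frac{-4 + 12}{6} = \left(- \frac{1}{6}\right) 8 = - \frac{4}{3} \approx -1.3333$)
$-452 + L V = -452 + 20 \left(- \frac{4}{3}\right) = -452 - \frac{80}{3} = - \frac{1436}{3}$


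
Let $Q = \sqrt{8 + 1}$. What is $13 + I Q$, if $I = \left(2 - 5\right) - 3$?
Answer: $-5$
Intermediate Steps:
$I = -6$ ($I = -3 - 3 = -6$)
$Q = 3$ ($Q = \sqrt{9} = 3$)
$13 + I Q = 13 - 18 = -5$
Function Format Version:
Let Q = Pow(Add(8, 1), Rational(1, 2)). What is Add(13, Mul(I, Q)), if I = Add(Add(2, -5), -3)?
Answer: -5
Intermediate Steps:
I = -6 (I = Add(-3, -3) = -6)
Q = 3 (Q = Pow(9, Rational(1, 2)) = 3)
Add(13, Mul(I, Q)) = Add(13, Mul(-6, 3)) = Add(13, -18) = -5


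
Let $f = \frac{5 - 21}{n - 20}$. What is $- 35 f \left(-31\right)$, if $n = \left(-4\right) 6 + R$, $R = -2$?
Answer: $\frac{8680}{23} \approx 377.39$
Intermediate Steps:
$n = -26$ ($n = \left(-4\right) 6 - 2 = -24 - 2 = -26$)
$f = \frac{8}{23}$ ($f = \frac{5 - 21}{-26 - 20} = - \frac{16}{-46} = \left(-16\right) \left(- \frac{1}{46}\right) = \frac{8}{23} \approx 0.34783$)
$- 35 f \left(-31\right) = \left(-35\right) \frac{8}{23} \left(-31\right) = \left(- \frac{280}{23}\right) \left(-31\right) = \frac{8680}{23}$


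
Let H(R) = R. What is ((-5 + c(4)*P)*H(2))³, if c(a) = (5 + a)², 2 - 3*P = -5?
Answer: 49836032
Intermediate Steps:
P = 7/3 (P = ⅔ - ⅓*(-5) = ⅔ + 5/3 = 7/3 ≈ 2.3333)
((-5 + c(4)*P)*H(2))³ = ((-5 + (5 + 4)²*(7/3))*2)³ = ((-5 + 9²*(7/3))*2)³ = ((-5 + 81*(7/3))*2)³ = ((-5 + 189)*2)³ = (184*2)³ = 368³ = 49836032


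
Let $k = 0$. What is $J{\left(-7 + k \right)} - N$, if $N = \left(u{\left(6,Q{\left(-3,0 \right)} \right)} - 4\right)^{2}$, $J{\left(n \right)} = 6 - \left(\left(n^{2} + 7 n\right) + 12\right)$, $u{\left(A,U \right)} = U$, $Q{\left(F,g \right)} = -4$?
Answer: $-70$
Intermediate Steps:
$J{\left(n \right)} = -6 - n^{2} - 7 n$ ($J{\left(n \right)} = 6 - \left(12 + n^{2} + 7 n\right) = -6 - n^{2} - 7 n$)
$N = 64$ ($N = \left(-4 - 4\right)^{2} = \left(-8\right)^{2} = 64$)
$J{\left(-7 + k \right)} - N = \left(-6 - \left(-7 + 0\right)^{2} - 7 \left(-7 + 0\right)\right) - 64 = \left(-6 - \left(-7\right)^{2} - -49\right) - 64 = \left(-6 - 49 + 49\right) - 64 = -6 - 64 = -70$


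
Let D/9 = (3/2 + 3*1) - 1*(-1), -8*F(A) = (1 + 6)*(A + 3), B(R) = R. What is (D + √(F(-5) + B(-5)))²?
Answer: (99 + I*√13)²/4 ≈ 2447.0 + 178.47*I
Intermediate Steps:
F(A) = -21/8 - 7*A/8 (F(A) = -(1 + 6)*(A + 3)/8 = -7*(3 + A)/8 = -(21 + 7*A)/8 = -21/8 - 7*A/8)
D = 99/2 (D = 9*((3/2 + 3*1) - 1*(-1)) = 9*((3*(½) + 3) + 1) = 9*((3/2 + 3) + 1) = 9*(9/2 + 1) = 9*(11/2) = 99/2 ≈ 49.500)
(D + √(F(-5) + B(-5)))² = (99/2 + √((-21/8 - 7/8*(-5)) - 5))² = (99/2 + √((-21/8 + 35/8) - 5))² = (99/2 + √(7/4 - 5))² = (99/2 + √(-13/4))² = (99/2 + I*√13/2)²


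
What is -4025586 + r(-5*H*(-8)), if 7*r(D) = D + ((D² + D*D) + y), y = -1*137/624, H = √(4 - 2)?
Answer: -17579766185/4368 + 40*√2/7 ≈ -4.0247e+6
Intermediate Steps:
H = √2 ≈ 1.4142
y = -137/624 (y = -137*1/624 = -137/624 ≈ -0.21955)
r(D) = -137/4368 + D/7 + 2*D²/7 (r(D) = (D + ((D² + D*D) - 137/624))/7 = (D + ((D² + D²) - 137/624))/7 = (D + (2*D² - 137/624))/7 = (D + (-137/624 + 2*D²))/7 = (-137/624 + D + 2*D²)/7 = -137/4368 + D/7 + 2*D²/7)
-4025586 + r(-5*H*(-8)) = -4025586 + (-137/4368 + (-5*√2*(-8))/7 + 2*(-5*√2*(-8))²/7) = -4025586 + (-137/4368 + (40*√2)/7 + 2*(40*√2)²/7) = -4025586 + (-137/4368 + 40*√2/7 + (2/7)*3200) = -4025586 + (-137/4368 + 40*√2/7 + 6400/7) = -4025586 + (3993463/4368 + 40*√2/7) = -17579766185/4368 + 40*√2/7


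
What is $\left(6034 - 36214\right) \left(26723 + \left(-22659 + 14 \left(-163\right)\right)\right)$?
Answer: $-53780760$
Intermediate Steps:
$\left(6034 - 36214\right) \left(26723 + \left(-22659 + 14 \left(-163\right)\right)\right) = - 30180 \left(26723 - 24941\right) = \left(-30180\right) 1782 = -53780760$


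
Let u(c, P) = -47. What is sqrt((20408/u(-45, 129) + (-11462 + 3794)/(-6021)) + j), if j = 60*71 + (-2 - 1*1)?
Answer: sqrt(420078280861)/10481 ≈ 61.839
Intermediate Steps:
j = 4257 (j = 4260 + (-2 - 1) = 4260 - 3 = 4257)
sqrt((20408/u(-45, 129) + (-11462 + 3794)/(-6021)) + j) = sqrt((20408/(-47) + (-11462 + 3794)/(-6021)) + 4257) = sqrt((20408*(-1/47) - 7668*(-1/6021)) + 4257) = sqrt((-20408/47 + 284/223) + 4257) = sqrt(-4537636/10481 + 4257) = sqrt(40079981/10481) = sqrt(420078280861)/10481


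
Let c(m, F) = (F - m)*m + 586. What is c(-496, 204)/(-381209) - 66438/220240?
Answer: 25505751909/41978735080 ≈ 0.60759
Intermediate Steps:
c(m, F) = 586 + m*(F - m) (c(m, F) = m*(F - m) + 586 = 586 + m*(F - m))
c(-496, 204)/(-381209) - 66438/220240 = (586 - 1*(-496)**2 + 204*(-496))/(-381209) - 66438/220240 = (586 - 1*246016 - 101184)*(-1/381209) - 66438*1/220240 = (586 - 246016 - 101184)*(-1/381209) - 33219/110120 = -346614*(-1/381209) - 33219/110120 = 346614/381209 - 33219/110120 = 25505751909/41978735080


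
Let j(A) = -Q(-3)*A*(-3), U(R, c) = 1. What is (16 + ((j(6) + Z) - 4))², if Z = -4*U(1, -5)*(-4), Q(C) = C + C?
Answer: 6400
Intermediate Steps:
Q(C) = 2*C
Z = 16 (Z = -4*1*(-4) = -4*(-4) = 16)
j(A) = -18*A (j(A) = -(2*(-3))*A*(-3) = -(-6*A)*(-3) = -18*A)
(16 + ((j(6) + Z) - 4))² = (16 + ((-18*6 + 16) - 4))² = (16 + ((-108 + 16) - 4))² = (16 + (-92 - 4))² = (16 - 96)² = (-80)² = 6400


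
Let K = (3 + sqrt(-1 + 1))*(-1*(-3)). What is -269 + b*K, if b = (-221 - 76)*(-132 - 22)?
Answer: 411373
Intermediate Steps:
K = 9 (K = (3 + sqrt(0))*3 = (3 + 0)*3 = 3*3 = 9)
b = 45738 (b = -297*(-154) = 45738)
-269 + b*K = -269 + 45738*9 = -269 + 411642 = 411373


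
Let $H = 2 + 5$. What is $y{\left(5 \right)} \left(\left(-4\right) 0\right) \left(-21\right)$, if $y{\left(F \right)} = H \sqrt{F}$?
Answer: $0$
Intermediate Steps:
$H = 7$
$y{\left(F \right)} = 7 \sqrt{F}$
$y{\left(5 \right)} \left(\left(-4\right) 0\right) \left(-21\right) = 7 \sqrt{5} \left(\left(-4\right) 0\right) \left(-21\right) = 7 \sqrt{5} \cdot 0 \left(-21\right) = 0 \left(-21\right) = 0$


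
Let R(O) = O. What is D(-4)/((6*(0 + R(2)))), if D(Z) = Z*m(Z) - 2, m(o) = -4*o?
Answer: -11/2 ≈ -5.5000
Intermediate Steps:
D(Z) = -2 - 4*Z² (D(Z) = Z*(-4*Z) - 2 = -4*Z² - 2 = -2 - 4*Z²)
D(-4)/((6*(0 + R(2)))) = (-2 - 4*(-4)²)/((6*(0 + 2))) = (-2 - 4*16)/((6*2)) = (-2 - 64)/12 = (1/12)*(-66) = -11/2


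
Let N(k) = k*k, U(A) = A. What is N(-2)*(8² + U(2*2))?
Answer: 272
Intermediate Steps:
N(k) = k²
N(-2)*(8² + U(2*2)) = (-2)²*(8² + 2*2) = 4*(64 + 4) = 4*68 = 272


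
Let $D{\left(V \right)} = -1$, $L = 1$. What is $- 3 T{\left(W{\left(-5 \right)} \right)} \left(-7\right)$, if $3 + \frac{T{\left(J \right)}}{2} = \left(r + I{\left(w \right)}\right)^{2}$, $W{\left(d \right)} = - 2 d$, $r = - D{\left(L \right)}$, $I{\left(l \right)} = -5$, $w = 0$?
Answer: $546$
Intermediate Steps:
$r = 1$ ($r = \left(-1\right) \left(-1\right) = 1$)
$T{\left(J \right)} = 26$ ($T{\left(J \right)} = -6 + 2 \left(1 - 5\right)^{2} = -6 + 2 \left(-4\right)^{2} = -6 + 2 \cdot 16 = -6 + 32 = 26$)
$- 3 T{\left(W{\left(-5 \right)} \right)} \left(-7\right) = \left(-3\right) 26 \left(-7\right) = \left(-78\right) \left(-7\right) = 546$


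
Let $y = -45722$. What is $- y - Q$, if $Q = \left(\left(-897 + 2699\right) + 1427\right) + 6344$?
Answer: $36149$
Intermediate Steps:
$Q = 9573$ ($Q = \left(1802 + 1427\right) + 6344 = 3229 + 6344 = 9573$)
$- y - Q = \left(-1\right) \left(-45722\right) - 9573 = 45722 - 9573 = 36149$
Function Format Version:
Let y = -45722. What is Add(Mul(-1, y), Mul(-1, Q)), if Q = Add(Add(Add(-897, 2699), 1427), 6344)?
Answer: 36149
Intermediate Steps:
Q = 9573 (Q = Add(Add(1802, 1427), 6344) = Add(3229, 6344) = 9573)
Add(Mul(-1, y), Mul(-1, Q)) = Add(Mul(-1, -45722), Mul(-1, 9573)) = Add(45722, -9573) = 36149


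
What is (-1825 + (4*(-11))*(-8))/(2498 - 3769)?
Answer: 1473/1271 ≈ 1.1589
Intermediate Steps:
(-1825 + (4*(-11))*(-8))/(2498 - 3769) = (-1825 - 44*(-8))/(-1271) = (-1825 + 352)*(-1/1271) = -1473*(-1/1271) = 1473/1271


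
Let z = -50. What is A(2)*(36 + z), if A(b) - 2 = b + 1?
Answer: -70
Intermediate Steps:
A(b) = 3 + b (A(b) = 2 + (b + 1) = 2 + (1 + b) = 3 + b)
A(2)*(36 + z) = (3 + 2)*(36 - 50) = 5*(-14) = -70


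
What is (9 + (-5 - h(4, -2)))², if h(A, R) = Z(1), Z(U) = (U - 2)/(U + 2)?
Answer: 169/9 ≈ 18.778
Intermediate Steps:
Z(U) = (-2 + U)/(2 + U)
h(A, R) = -⅓ (h(A, R) = (-2 + 1)/(2 + 1) = -1/3 = (⅓)*(-1) = -⅓)
(9 + (-5 - h(4, -2)))² = (9 + (-5 - 1*(-⅓)))² = (9 + (-5 + ⅓))² = (9 - 14/3)² = (13/3)² = 169/9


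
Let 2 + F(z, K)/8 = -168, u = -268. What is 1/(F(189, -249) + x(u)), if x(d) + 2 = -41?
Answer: -1/1403 ≈ -0.00071276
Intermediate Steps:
F(z, K) = -1360 (F(z, K) = -16 + 8*(-168) = -16 - 1344 = -1360)
x(d) = -43 (x(d) = -2 - 41 = -43)
1/(F(189, -249) + x(u)) = 1/(-1360 - 43) = 1/(-1403) = -1/1403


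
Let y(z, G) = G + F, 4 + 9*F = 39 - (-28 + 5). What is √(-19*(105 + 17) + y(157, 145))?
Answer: I*√19499/3 ≈ 46.546*I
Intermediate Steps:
F = 58/9 (F = -4/9 + (39 - (-28 + 5))/9 = -4/9 + (39 - 1*(-23))/9 = -4/9 + (39 + 23)/9 = -4/9 + (⅑)*62 = -4/9 + 62/9 = 58/9 ≈ 6.4444)
y(z, G) = 58/9 + G (y(z, G) = G + 58/9 = 58/9 + G)
√(-19*(105 + 17) + y(157, 145)) = √(-19*(105 + 17) + (58/9 + 145)) = √(-19*122 + 1363/9) = √(-2318 + 1363/9) = √(-19499/9) = I*√19499/3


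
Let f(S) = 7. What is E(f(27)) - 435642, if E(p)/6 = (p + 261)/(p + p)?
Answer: -3048690/7 ≈ -4.3553e+5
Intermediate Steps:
E(p) = 3*(261 + p)/p (E(p) = 6*((p + 261)/(p + p)) = 6*((261 + p)/((2*p))) = 6*((261 + p)*(1/(2*p))) = 6*((261 + p)/(2*p)) = 3*(261 + p)/p)
E(f(27)) - 435642 = (3 + 783/7) - 435642 = 804/7 - 435642 = -3048690/7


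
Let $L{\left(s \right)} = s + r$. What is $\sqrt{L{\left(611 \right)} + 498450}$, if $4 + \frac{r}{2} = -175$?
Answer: $\sqrt{498703} \approx 706.19$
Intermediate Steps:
$r = -358$ ($r = -8 + 2 \left(-175\right) = -8 - 350 = -358$)
$L{\left(s \right)} = -358 + s$ ($L{\left(s \right)} = s - 358 = -358 + s$)
$\sqrt{L{\left(611 \right)} + 498450} = \sqrt{\left(-358 + 611\right) + 498450} = \sqrt{253 + 498450} = \sqrt{498703}$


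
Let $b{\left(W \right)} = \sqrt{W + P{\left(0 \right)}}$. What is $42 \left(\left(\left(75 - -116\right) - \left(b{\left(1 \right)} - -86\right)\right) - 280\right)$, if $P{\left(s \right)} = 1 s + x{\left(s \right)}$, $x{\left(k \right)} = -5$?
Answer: $-7350 - 84 i \approx -7350.0 - 84.0 i$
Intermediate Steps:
$P{\left(s \right)} = -5 + s$ ($P{\left(s \right)} = 1 s - 5 = s - 5 = -5 + s$)
$b{\left(W \right)} = \sqrt{-5 + W}$ ($b{\left(W \right)} = \sqrt{W + \left(-5 + 0\right)} = \sqrt{W - 5} = \sqrt{-5 + W}$)
$42 \left(\left(\left(75 - -116\right) - \left(b{\left(1 \right)} - -86\right)\right) - 280\right) = 42 \left(\left(\left(75 - -116\right) - \left(\sqrt{-5 + 1} - -86\right)\right) - 280\right) = 42 \left(\left(\left(75 + 116\right) - \left(\sqrt{-4} + 86\right)\right) - 280\right) = 42 \left(\left(191 - \left(2 i + 86\right)\right) - 280\right) = 42 \left(\left(191 - \left(86 + 2 i\right)\right) - 280\right) = 42 \left(\left(105 - 2 i\right) - 280\right) = 42 \left(-175 - 2 i\right) = -7350 - 84 i$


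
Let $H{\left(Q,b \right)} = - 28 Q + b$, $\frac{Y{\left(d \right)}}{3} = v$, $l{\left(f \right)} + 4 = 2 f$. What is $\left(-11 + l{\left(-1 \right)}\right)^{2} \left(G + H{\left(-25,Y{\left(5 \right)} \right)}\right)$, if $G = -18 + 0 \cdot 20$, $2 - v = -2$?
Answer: $200566$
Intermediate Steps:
$l{\left(f \right)} = -4 + 2 f$
$v = 4$ ($v = 2 - -2 = 2 + 2 = 4$)
$Y{\left(d \right)} = 12$ ($Y{\left(d \right)} = 3 \cdot 4 = 12$)
$G = -18$ ($G = -18 + 0 = -18$)
$H{\left(Q,b \right)} = b - 28 Q$
$\left(-11 + l{\left(-1 \right)}\right)^{2} \left(G + H{\left(-25,Y{\left(5 \right)} \right)}\right) = \left(-11 + \left(-4 + 2 \left(-1\right)\right)\right)^{2} \left(-18 + \left(12 - -700\right)\right) = \left(-11 - 6\right)^{2} \left(-18 + \left(12 + 700\right)\right) = \left(-11 - 6\right)^{2} \left(-18 + 712\right) = \left(-17\right)^{2} \cdot 694 = 289 \cdot 694 = 200566$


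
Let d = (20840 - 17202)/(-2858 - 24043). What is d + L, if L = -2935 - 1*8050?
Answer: -295511123/26901 ≈ -10985.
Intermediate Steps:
L = -10985 (L = -2935 - 8050 = -10985)
d = -3638/26901 (d = 3638/(-26901) = 3638*(-1/26901) = -3638/26901 ≈ -0.13524)
d + L = -3638/26901 - 10985 = -295511123/26901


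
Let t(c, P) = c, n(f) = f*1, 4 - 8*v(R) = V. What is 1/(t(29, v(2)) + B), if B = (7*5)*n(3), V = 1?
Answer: 1/134 ≈ 0.0074627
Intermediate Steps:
v(R) = 3/8 (v(R) = 1/2 - 1/8*1 = 1/2 - 1/8 = 3/8)
n(f) = f
B = 105 (B = (7*5)*3 = 35*3 = 105)
1/(t(29, v(2)) + B) = 1/(29 + 105) = 1/134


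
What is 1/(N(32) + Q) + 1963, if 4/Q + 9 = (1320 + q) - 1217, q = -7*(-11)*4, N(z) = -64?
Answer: 25247905/12862 ≈ 1963.0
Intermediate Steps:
q = 308 (q = 77*4 = 308)
Q = 2/201 (Q = 4/(-9 + ((1320 + 308) - 1217)) = 4/(-9 + (1628 - 1217)) = 4/(-9 + 411) = 4/402 = 4*(1/402) = 2/201 ≈ 0.0099503)
1/(N(32) + Q) + 1963 = 1/(-64 + 2/201) + 1963 = 1/(-12862/201) + 1963 = -201/12862 + 1963 = 25247905/12862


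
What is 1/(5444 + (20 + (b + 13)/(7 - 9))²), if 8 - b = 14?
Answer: 4/22865 ≈ 0.00017494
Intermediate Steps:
b = -6 (b = 8 - 1*14 = 8 - 14 = -6)
1/(5444 + (20 + (b + 13)/(7 - 9))²) = 1/(5444 + (20 + (-6 + 13)/(7 - 9))²) = 1/(5444 + (20 + 7/(-2))²) = 1/(5444 + (20 + 7*(-½))²) = 1/(5444 + (20 - 7/2)²) = 1/(5444 + (33/2)²) = 1/(5444 + 1089/4) = 1/(22865/4) = 4/22865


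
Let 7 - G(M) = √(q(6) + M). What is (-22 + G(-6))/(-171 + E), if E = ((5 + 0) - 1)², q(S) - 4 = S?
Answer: 17/155 ≈ 0.10968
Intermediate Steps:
q(S) = 4 + S
G(M) = 7 - √(10 + M) (G(M) = 7 - √((4 + 6) + M) = 7 - √(10 + M))
E = 16 (E = (5 - 1)² = 4² = 16)
(-22 + G(-6))/(-171 + E) = (-22 + (7 - √(10 - 6)))/(-171 + 16) = (-22 + (7 - √4))/(-155) = (-22 + (7 - 1*2))*(-1/155) = (-22 + (7 - 2))*(-1/155) = (-22 + 5)*(-1/155) = -17*(-1/155) = 17/155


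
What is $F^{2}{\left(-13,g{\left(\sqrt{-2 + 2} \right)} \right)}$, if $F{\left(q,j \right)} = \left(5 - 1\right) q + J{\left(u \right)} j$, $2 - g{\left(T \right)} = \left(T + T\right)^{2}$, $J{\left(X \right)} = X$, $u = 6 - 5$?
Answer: $2500$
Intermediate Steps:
$u = 1$ ($u = 6 - 5 = 1$)
$g{\left(T \right)} = 2 - 4 T^{2}$ ($g{\left(T \right)} = 2 - \left(T + T\right)^{2} = 2 - \left(2 T\right)^{2} = 2 - 4 T^{2}$)
$F{\left(q,j \right)} = j + 4 q$ ($F{\left(q,j \right)} = \left(5 - 1\right) q + 1 j = 4 q + j = j + 4 q$)
$F^{2}{\left(-13,g{\left(\sqrt{-2 + 2} \right)} \right)} = \left(\left(2 - 4 \left(\sqrt{-2 + 2}\right)^{2}\right) + 4 \left(-13\right)\right)^{2} = \left(\left(2 - 4 \left(\sqrt{0}\right)^{2}\right) - 52\right)^{2} = \left(\left(2 - 4 \cdot 0^{2}\right) - 52\right)^{2} = \left(\left(2 - 0\right) - 52\right)^{2} = \left(\left(2 + 0\right) - 52\right)^{2} = \left(2 - 52\right)^{2} = \left(-50\right)^{2} = 2500$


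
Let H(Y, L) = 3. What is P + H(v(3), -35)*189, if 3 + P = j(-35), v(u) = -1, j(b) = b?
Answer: 529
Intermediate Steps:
P = -38 (P = -3 - 35 = -38)
P + H(v(3), -35)*189 = -38 + 3*189 = -38 + 567 = 529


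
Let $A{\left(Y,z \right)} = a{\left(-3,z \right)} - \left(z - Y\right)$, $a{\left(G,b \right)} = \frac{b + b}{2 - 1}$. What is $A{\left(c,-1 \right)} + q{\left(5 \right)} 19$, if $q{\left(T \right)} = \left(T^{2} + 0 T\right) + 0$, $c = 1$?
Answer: $475$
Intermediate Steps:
$q{\left(T \right)} = T^{2}$ ($q{\left(T \right)} = \left(T^{2} + 0\right) + 0 = T^{2} + 0 = T^{2}$)
$a{\left(G,b \right)} = 2 b$ ($a{\left(G,b \right)} = \frac{2 b}{1} = 2 b 1 = 2 b$)
$A{\left(Y,z \right)} = Y + z$ ($A{\left(Y,z \right)} = 2 z - \left(z - Y\right) = 2 z + \left(Y - z\right) = Y + z$)
$A{\left(c,-1 \right)} + q{\left(5 \right)} 19 = \left(1 - 1\right) + 5^{2} \cdot 19 = 0 + 25 \cdot 19 = 0 + 475 = 475$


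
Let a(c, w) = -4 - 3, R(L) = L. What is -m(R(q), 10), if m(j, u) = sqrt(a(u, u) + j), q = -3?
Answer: -I*sqrt(10) ≈ -3.1623*I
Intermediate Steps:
a(c, w) = -7
m(j, u) = sqrt(-7 + j)
-m(R(q), 10) = -sqrt(-7 - 3) = -sqrt(-10) = -I*sqrt(10)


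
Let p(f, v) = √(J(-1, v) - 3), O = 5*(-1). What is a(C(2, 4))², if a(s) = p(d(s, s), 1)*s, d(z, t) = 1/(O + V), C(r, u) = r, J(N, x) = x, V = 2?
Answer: -8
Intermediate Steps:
O = -5
d(z, t) = -⅓ (d(z, t) = 1/(-5 + 2) = 1/(-3) = -⅓)
p(f, v) = √(-3 + v) (p(f, v) = √(v - 3) = √(-3 + v))
a(s) = I*s*√2 (a(s) = √(-3 + 1)*s = √(-2)*s = (I*√2)*s = I*s*√2)
a(C(2, 4))² = (I*2*√2)² = (2*I*√2)² = -8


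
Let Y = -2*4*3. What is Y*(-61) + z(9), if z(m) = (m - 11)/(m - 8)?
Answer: 1462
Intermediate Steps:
Y = -24 (Y = -8*3 = -24)
z(m) = (-11 + m)/(-8 + m)
Y*(-61) + z(9) = -24*(-61) + (-11 + 9)/(-8 + 9) = 1464 - 2/1 = 1464 + 1*(-2) = 1464 - 2 = 1462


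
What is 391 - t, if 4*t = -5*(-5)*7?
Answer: 1389/4 ≈ 347.25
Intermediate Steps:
t = 175/4 (t = (-5*(-5)*7)/4 = (25*7)/4 = (¼)*175 = 175/4 ≈ 43.750)
391 - t = 391 - 1*175/4 = 391 - 175/4 = 1389/4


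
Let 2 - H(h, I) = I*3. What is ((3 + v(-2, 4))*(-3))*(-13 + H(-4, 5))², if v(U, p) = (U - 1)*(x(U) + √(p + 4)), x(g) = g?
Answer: -18252 + 12168*√2 ≈ -1043.8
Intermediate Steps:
v(U, p) = (-1 + U)*(U + √(4 + p)) (v(U, p) = (U - 1)*(U + √(p + 4)) = (-1 + U)*(U + √(4 + p)))
H(h, I) = 2 - 3*I (H(h, I) = 2 - I*3 = 2 - 3*I)
((3 + v(-2, 4))*(-3))*(-13 + H(-4, 5))² = ((3 + ((-2)² - 1*(-2) - √(4 + 4) - 2*√(4 + 4)))*(-3))*(-13 + (2 - 3*5))² = ((3 + (4 + 2 - √8 - 4*√2))*(-3))*(-13 + (2 - 15))² = ((3 + (4 + 2 - 2*√2 - 4*√2))*(-3))*(-13 - 13)² = ((3 + (4 + 2 - 2*√2 - 4*√2))*(-3))*(-26)² = ((3 + (6 - 6*√2))*(-3))*676 = ((9 - 6*√2)*(-3))*676 = (-27 + 18*√2)*676 = -18252 + 12168*√2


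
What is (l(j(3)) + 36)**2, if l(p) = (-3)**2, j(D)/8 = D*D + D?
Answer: 2025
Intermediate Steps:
j(D) = 8*D + 8*D**2 (j(D) = 8*(D*D + D) = 8*(D**2 + D) = 8*(D + D**2) = 8*D + 8*D**2)
l(p) = 9
(l(j(3)) + 36)**2 = (9 + 36)**2 = 45**2 = 2025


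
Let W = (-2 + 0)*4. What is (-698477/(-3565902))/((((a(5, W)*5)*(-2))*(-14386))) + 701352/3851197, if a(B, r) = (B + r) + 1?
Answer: 42327727246162583/232426834993421040 ≈ 0.18211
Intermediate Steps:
W = -8 (W = -2*4 = -8)
a(B, r) = 1 + B + r
(-698477/(-3565902))/((((a(5, W)*5)*(-2))*(-14386))) + 701352/3851197 = (-698477/(-3565902))/(((((1 + 5 - 8)*5)*(-2))*(-14386))) + 701352/3851197 = (-698477*(-1/3565902))/(((-2*5*(-2))*(-14386))) + 701352*(1/3851197) = 698477/(3565902*((-10*(-2)*(-14386)))) + 41256/226541 = 698477/(3565902*((20*(-14386)))) + 41256/226541 = (698477/3565902)/(-287720) + 41256/226541 = (698477/3565902)*(-1/287720) + 41256/226541 = -698477/1025981323440 + 41256/226541 = 42327727246162583/232426834993421040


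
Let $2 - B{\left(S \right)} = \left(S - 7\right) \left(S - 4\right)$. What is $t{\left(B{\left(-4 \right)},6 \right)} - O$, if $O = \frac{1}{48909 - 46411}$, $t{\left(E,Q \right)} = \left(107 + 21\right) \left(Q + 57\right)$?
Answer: $\frac{20143871}{2498} \approx 8064.0$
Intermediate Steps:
$B{\left(S \right)} = 2 - \left(-7 + S\right) \left(-4 + S\right)$ ($B{\left(S \right)} = 2 - \left(S - 7\right) \left(S - 4\right) = 2 - \left(-7 + S\right) \left(-4 + S\right)$)
$t{\left(E,Q \right)} = 7296 + 128 Q$ ($t{\left(E,Q \right)} = 128 \left(57 + Q\right) = 7296 + 128 Q$)
$O = \frac{1}{2498} \approx 0.00040032$
$t{\left(B{\left(-4 \right)},6 \right)} - O = \left(7296 + 128 \cdot 6\right) - \frac{1}{2498} = \left(7296 + 768\right) - \frac{1}{2498} = 8064 - \frac{1}{2498} = \frac{20143871}{2498}$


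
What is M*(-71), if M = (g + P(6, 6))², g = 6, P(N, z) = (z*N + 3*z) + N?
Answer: -309276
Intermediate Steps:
P(N, z) = N + 3*z + N*z (P(N, z) = (N*z + 3*z) + N = (3*z + N*z) + N = N + 3*z + N*z)
M = 4356 (M = (6 + (6 + 3*6 + 6*6))² = (6 + (6 + 18 + 36))² = (6 + 60)² = 66² = 4356)
M*(-71) = 4356*(-71) = -309276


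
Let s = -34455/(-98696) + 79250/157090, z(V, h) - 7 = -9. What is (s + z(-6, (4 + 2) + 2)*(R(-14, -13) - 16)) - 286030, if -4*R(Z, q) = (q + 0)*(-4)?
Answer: -443374087651613/1550415464 ≈ -2.8597e+5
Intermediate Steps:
R(Z, q) = q (R(Z, q) = -(q + 0)*(-4)/4 = -q*(-4)/4 = -(-1)*q = q)
z(V, h) = -2 (z(V, h) = 7 - 9 = -2)
s = 1323419395/1550415464 (s = -34455*(-1/98696) + 79250*(1/157090) = 34455/98696 + 7925/15709 = 1323419395/1550415464 ≈ 0.85359)
(s + z(-6, (4 + 2) + 2)*(R(-14, -13) - 16)) - 286030 = (1323419395/1550415464 - 2*(-13 - 16)) - 286030 = (1323419395/1550415464 - 2*(-29)) - 286030 = (1323419395/1550415464 + 58) - 286030 = 91247516307/1550415464 - 286030 = -443374087651613/1550415464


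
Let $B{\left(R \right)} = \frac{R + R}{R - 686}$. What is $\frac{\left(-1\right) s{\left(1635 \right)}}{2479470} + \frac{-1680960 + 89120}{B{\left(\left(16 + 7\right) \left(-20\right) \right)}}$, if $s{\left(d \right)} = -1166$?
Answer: $- \frac{56539622179351}{28513905} \approx -1.9829 \cdot 10^{6}$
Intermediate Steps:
$B{\left(R \right)} = \frac{2 R}{-686 + R}$
$\frac{\left(-1\right) s{\left(1635 \right)}}{2479470} + \frac{-1680960 + 89120}{B{\left(\left(16 + 7\right) \left(-20\right) \right)}} = \frac{\left(-1\right) \left(-1166\right)}{2479470} + \frac{-1680960 + 89120}{2 \left(16 + 7\right) \left(-20\right) \frac{1}{-686 + \left(16 + 7\right) \left(-20\right)}} = 1166 \cdot \frac{1}{2479470} - \frac{1591840}{2 \cdot 23 \left(-20\right) \frac{1}{-686 + 23 \left(-20\right)}} = \frac{583}{1239735} - \frac{1591840}{2 \left(-460\right) \frac{1}{-686 - 460}} = \frac{583}{1239735} - \frac{1591840}{2 \left(-460\right) \frac{1}{-1146}} = \frac{583}{1239735} - \frac{1591840}{2 \left(-460\right) \left(- \frac{1}{1146}\right)} = \frac{583}{1239735} - \frac{1591840}{\frac{460}{573}} = \frac{583}{1239735} - \frac{45606216}{23} = - \frac{56539622179351}{28513905}$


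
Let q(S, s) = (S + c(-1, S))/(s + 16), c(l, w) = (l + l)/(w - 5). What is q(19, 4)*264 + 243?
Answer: 17217/35 ≈ 491.91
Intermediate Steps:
c(l, w) = 2*l/(-5 + w) (c(l, w) = (2*l)/(-5 + w) = 2*l/(-5 + w))
q(S, s) = (S - 2/(-5 + S))/(16 + s) (q(S, s) = (S + 2*(-1)/(-5 + S))/(s + 16) = (S - 2/(-5 + S))/(16 + s))
q(19, 4)*264 + 243 = ((-2 + 19*(-5 + 19))/((-5 + 19)*(16 + 4)))*264 + 243 = ((-2 + 19*14)/(14*20))*264 + 243 = ((1/14)*(1/20)*(-2 + 266))*264 + 243 = ((1/14)*(1/20)*264)*264 + 243 = (33/35)*264 + 243 = 8712/35 + 243 = 17217/35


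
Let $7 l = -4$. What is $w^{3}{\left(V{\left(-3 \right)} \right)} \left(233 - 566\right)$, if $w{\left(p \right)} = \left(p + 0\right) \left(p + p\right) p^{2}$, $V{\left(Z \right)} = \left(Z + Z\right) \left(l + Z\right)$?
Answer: $- \frac{345644244140625000000000000000}{13841287201} \approx -2.4972 \cdot 10^{19}$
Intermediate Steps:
$l = - \frac{4}{7}$ ($l = \frac{1}{7} \left(-4\right) = - \frac{4}{7} \approx -0.57143$)
$V{\left(Z \right)} = 2 Z \left(- \frac{4}{7} + Z\right)$ ($V{\left(Z \right)} = \left(Z + Z\right) \left(- \frac{4}{7} + Z\right) = 2 Z \left(- \frac{4}{7} + Z\right)$)
$w{\left(p \right)} = 2 p^{4}$ ($w{\left(p \right)} = p 2 p p^{2} = 2 p^{2} p^{2} = 2 p^{4}$)
$w^{3}{\left(V{\left(-3 \right)} \right)} \left(233 - 566\right) = \left(2 \left(\frac{2}{7} \left(-3\right) \left(-4 + 7 \left(-3\right)\right)\right)^{4}\right)^{3} \left(233 - 566\right) = \left(2 \left(\frac{2}{7} \left(-3\right) \left(-4 - 21\right)\right)^{4}\right)^{3} \left(233 - 566\right) = \left(2 \left(\frac{2}{7} \left(-3\right) \left(-25\right)\right)^{4}\right)^{3} \left(-333\right) = \left(2 \left(\frac{150}{7}\right)^{4}\right)^{3} \left(-333\right) = \left(2 \cdot \frac{506250000}{2401}\right)^{3} \left(-333\right) = \left(\frac{1012500000}{2401}\right)^{3} \left(-333\right) = \frac{1037970703125000000000000000}{13841287201} \left(-333\right) = - \frac{345644244140625000000000000000}{13841287201}$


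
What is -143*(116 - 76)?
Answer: -5720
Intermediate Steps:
-143*(116 - 76) = -143*40 = -5720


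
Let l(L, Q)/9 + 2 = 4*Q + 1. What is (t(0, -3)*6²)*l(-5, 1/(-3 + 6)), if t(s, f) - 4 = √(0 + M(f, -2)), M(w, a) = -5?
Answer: 432 + 108*I*√5 ≈ 432.0 + 241.5*I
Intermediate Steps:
l(L, Q) = -9 + 36*Q (l(L, Q) = -18 + 9*(4*Q + 1) = -18 + 9*(1 + 4*Q) = -18 + (9 + 36*Q) = -9 + 36*Q)
t(s, f) = 4 + I*√5 (t(s, f) = 4 + √(0 - 5) = 4 + √(-5) = 4 + I*√5)
(t(0, -3)*6²)*l(-5, 1/(-3 + 6)) = ((4 + I*√5)*6²)*(-9 + 36/(-3 + 6)) = ((4 + I*√5)*36)*(-9 + 36/3) = (144 + 36*I*√5)*(-9 + 36*(⅓)) = (144 + 36*I*√5)*(-9 + 12) = (144 + 36*I*√5)*3 = 432 + 108*I*√5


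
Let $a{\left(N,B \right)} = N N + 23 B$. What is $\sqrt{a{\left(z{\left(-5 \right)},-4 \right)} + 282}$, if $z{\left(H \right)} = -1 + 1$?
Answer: $\sqrt{190} \approx 13.784$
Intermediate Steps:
$z{\left(H \right)} = 0$
$a{\left(N,B \right)} = N^{2} + 23 B$
$\sqrt{a{\left(z{\left(-5 \right)},-4 \right)} + 282} = \sqrt{\left(0^{2} + 23 \left(-4\right)\right) + 282} = \sqrt{\left(0 - 92\right) + 282} = \sqrt{-92 + 282} = \sqrt{190}$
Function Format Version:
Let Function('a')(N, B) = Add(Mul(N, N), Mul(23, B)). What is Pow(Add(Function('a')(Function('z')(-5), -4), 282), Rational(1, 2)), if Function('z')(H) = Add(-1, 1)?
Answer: Pow(190, Rational(1, 2)) ≈ 13.784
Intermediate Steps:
Function('z')(H) = 0
Function('a')(N, B) = Add(Pow(N, 2), Mul(23, B))
Pow(Add(Function('a')(Function('z')(-5), -4), 282), Rational(1, 2)) = Pow(Add(Add(Pow(0, 2), Mul(23, -4)), 282), Rational(1, 2)) = Pow(Add(Add(0, -92), 282), Rational(1, 2)) = Pow(Add(-92, 282), Rational(1, 2)) = Pow(190, Rational(1, 2))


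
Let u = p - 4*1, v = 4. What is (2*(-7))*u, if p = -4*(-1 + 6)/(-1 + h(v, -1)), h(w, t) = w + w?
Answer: 96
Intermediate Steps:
h(w, t) = 2*w
p = -20/7 (p = -4*(-1 + 6)/(-1 + 2*4) = -20/(-1 + 8) = -20/7 ≈ -2.8571)
u = -48/7 (u = -20/7 - 4*1 = -20/7 - 4 = -48/7 ≈ -6.8571)
(2*(-7))*u = (2*(-7))*(-48/7) = -14*(-48/7) = 96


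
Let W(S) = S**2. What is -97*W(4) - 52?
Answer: -1604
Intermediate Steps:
-97*W(4) - 52 = -97*4**2 - 52 = -97*16 - 52 = -1552 - 52 = -1604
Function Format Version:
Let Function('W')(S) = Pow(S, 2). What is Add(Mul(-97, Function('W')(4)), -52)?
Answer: -1604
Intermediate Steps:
Add(Mul(-97, Function('W')(4)), -52) = Add(Mul(-97, Pow(4, 2)), -52) = Add(Mul(-97, 16), -52) = Add(-1552, -52) = -1604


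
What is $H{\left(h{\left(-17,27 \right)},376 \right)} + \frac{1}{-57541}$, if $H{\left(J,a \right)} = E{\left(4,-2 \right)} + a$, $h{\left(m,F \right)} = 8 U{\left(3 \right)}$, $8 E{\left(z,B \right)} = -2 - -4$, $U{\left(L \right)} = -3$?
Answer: $\frac{86599201}{230164} \approx 376.25$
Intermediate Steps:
$E{\left(z,B \right)} = \frac{1}{4}$ ($E{\left(z,B \right)} = \frac{-2 - -4}{8} = \frac{-2 + 4}{8} = \frac{1}{8} \cdot 2 = \frac{1}{4}$)
$h{\left(m,F \right)} = -24$ ($h{\left(m,F \right)} = 8 \left(-3\right) = -24$)
$H{\left(J,a \right)} = \frac{1}{4} + a$
$H{\left(h{\left(-17,27 \right)},376 \right)} + \frac{1}{-57541} = \left(\frac{1}{4} + 376\right) + \frac{1}{-57541} = \frac{1505}{4} - \frac{1}{57541} = \frac{86599201}{230164}$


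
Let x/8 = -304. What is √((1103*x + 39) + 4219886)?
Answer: √1537429 ≈ 1239.9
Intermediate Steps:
x = -2432 (x = 8*(-304) = -2432)
√((1103*x + 39) + 4219886) = √((1103*(-2432) + 39) + 4219886) = √((-2682496 + 39) + 4219886) = √(-2682457 + 4219886) = √1537429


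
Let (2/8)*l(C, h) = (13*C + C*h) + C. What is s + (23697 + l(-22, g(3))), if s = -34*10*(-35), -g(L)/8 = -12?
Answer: 25917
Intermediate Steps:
g(L) = 96 (g(L) = -8*(-12) = 96)
l(C, h) = 56*C + 4*C*h (l(C, h) = 4*((13*C + C*h) + C) = 4*(14*C + C*h) = 56*C + 4*C*h)
s = 11900 (s = -340*(-35) = 11900)
s + (23697 + l(-22, g(3))) = 11900 + (23697 + 4*(-22)*(14 + 96)) = 11900 + (23697 + 4*(-22)*110) = 11900 + (23697 - 9680) = 11900 + 14017 = 25917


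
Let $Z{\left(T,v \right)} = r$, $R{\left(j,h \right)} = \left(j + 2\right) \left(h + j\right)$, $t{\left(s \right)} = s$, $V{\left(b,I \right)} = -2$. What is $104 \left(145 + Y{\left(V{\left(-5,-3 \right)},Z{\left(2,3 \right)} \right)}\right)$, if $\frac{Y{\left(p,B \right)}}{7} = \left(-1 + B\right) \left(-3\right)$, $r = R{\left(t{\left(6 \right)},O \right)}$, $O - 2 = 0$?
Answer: $-122512$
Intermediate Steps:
$O = 2$ ($O = 2 + 0 = 2$)
$R{\left(j,h \right)} = \left(2 + j\right) \left(h + j\right)$
$r = 64$ ($r = 6^{2} + 2 \cdot 2 + 2 \cdot 6 + 2 \cdot 6 = 36 + 4 + 12 + 12 = 64$)
$Z{\left(T,v \right)} = 64$
$Y{\left(p,B \right)} = 21 - 21 B$ ($Y{\left(p,B \right)} = 7 \left(-1 + B\right) \left(-3\right) = 7 \left(3 - 3 B\right) = 21 - 21 B$)
$104 \left(145 + Y{\left(V{\left(-5,-3 \right)},Z{\left(2,3 \right)} \right)}\right) = 104 \left(145 + \left(21 - 1344\right)\right) = 104 \left(145 - 1323\right) = 104 \left(-1178\right) = -122512$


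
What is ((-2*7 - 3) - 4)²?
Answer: 441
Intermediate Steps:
((-2*7 - 3) - 4)² = ((-14 - 3) - 4)² = (-17 - 4)² = (-21)² = 441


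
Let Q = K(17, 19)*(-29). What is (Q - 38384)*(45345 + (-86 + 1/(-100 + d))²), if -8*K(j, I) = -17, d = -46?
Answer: -345780649114985/170528 ≈ -2.0277e+9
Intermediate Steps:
K(j, I) = 17/8 (K(j, I) = -⅛*(-17) = 17/8)
Q = -493/8 (Q = (17/8)*(-29) = -493/8 ≈ -61.625)
(Q - 38384)*(45345 + (-86 + 1/(-100 + d))²) = (-493/8 - 38384)*(45345 + (-86 + 1/(-100 - 46))²) = -307565*(45345 + (-86 + 1/(-146))²)/8 = -307565*(45345 + (-86 - 1/146)²)/8 = -307565*(45345 + (-12557/146)²)/8 = -307565*(45345 + 157678249/21316)/8 = -307565/8*1124252269/21316 = -345780649114985/170528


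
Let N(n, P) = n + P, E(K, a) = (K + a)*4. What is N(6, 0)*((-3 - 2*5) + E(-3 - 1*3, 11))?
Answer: 42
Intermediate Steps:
E(K, a) = 4*K + 4*a
N(n, P) = P + n
N(6, 0)*((-3 - 2*5) + E(-3 - 1*3, 11)) = (0 + 6)*((-3 - 2*5) + (4*(-3 - 1*3) + 4*11)) = 6*((-3 - 10) + (4*(-3 - 3) + 44)) = 6*(-13 + (4*(-6) + 44)) = 6*(-13 + (-24 + 44)) = 6*(-13 + 20) = 6*7 = 42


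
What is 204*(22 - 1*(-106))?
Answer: 26112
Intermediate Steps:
204*(22 - 1*(-106)) = 204*(22 + 106) = 204*128 = 26112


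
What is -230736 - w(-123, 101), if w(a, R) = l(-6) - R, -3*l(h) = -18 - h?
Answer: -230639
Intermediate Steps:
l(h) = 6 + h/3 (l(h) = -(-18 - h)/3 = 6 + h/3)
w(a, R) = 4 - R (w(a, R) = (6 + (⅓)*(-6)) - R = (6 - 2) - R = 4 - R)
-230736 - w(-123, 101) = -230736 - (4 - 1*101) = -230736 - (4 - 101) = -230736 - 1*(-97) = -230736 + 97 = -230639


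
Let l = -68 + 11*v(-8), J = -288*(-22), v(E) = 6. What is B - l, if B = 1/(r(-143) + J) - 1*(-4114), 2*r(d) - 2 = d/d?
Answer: 52170302/12675 ≈ 4116.0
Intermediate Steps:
r(d) = 3/2 (r(d) = 1 + (d/d)/2 = 1 + (½)*1 = 1 + ½ = 3/2)
J = 6336
l = -2 (l = -68 + 11*6 = -68 + 66 = -2)
B = 52144952/12675 (B = 1/(3/2 + 6336) - 1*(-4114) = 1/(12675/2) + 4114 = 2/12675 + 4114 = 52144952/12675 ≈ 4114.0)
B - l = 52144952/12675 - 1*(-2) = 52144952/12675 + 2 = 52170302/12675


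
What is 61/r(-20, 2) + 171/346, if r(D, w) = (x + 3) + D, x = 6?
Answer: -19225/3806 ≈ -5.0512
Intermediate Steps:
r(D, w) = 9 + D (r(D, w) = (6 + 3) + D = 9 + D)
61/r(-20, 2) + 171/346 = 61/(9 - 20) + 171/346 = 61/(-11) + 171*(1/346) = 61*(-1/11) + 171/346 = -61/11 + 171/346 = -19225/3806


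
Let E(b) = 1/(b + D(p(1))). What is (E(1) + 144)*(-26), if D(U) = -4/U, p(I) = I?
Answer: -11206/3 ≈ -3735.3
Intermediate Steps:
E(b) = 1/(-4 + b) (E(b) = 1/(b - 4/1) = 1/(b - 4*1) = 1/(b - 4) = 1/(-4 + b))
(E(1) + 144)*(-26) = (1/(-4 + 1) + 144)*(-26) = (1/(-3) + 144)*(-26) = (-1/3 + 144)*(-26) = (431/3)*(-26) = -11206/3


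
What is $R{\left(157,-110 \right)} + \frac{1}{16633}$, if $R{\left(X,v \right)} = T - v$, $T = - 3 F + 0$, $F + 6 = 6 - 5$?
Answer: $\frac{2079126}{16633} \approx 125.0$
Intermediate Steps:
$F = -5$ ($F = -6 + \left(6 - 5\right) = -6 + 1 = -5$)
$T = 15$ ($T = \left(-3\right) \left(-5\right) + 0 = 15 + 0 = 15$)
$R{\left(X,v \right)} = 15 - v$
$R{\left(157,-110 \right)} + \frac{1}{16633} = \left(15 - -110\right) + \frac{1}{16633} = \left(15 + 110\right) + \frac{1}{16633} = 125 + \frac{1}{16633} = \frac{2079126}{16633}$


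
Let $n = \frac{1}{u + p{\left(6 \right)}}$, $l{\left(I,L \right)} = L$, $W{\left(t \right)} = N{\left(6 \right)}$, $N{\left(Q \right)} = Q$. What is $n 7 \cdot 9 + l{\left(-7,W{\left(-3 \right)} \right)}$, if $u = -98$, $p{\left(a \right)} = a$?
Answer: $\frac{489}{92} \approx 5.3152$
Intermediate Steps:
$W{\left(t \right)} = 6$
$n = - \frac{1}{92}$ ($n = \frac{1}{-98 + 6} = \frac{1}{-92} = - \frac{1}{92} \approx -0.01087$)
$n 7 \cdot 9 + l{\left(-7,W{\left(-3 \right)} \right)} = - \frac{7 \cdot 9}{92} + 6 = \left(- \frac{1}{92}\right) 63 + 6 = - \frac{63}{92} + 6 = \frac{489}{92}$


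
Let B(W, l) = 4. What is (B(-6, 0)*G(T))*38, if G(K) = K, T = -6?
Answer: -912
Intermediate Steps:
(B(-6, 0)*G(T))*38 = (4*(-6))*38 = -24*38 = -912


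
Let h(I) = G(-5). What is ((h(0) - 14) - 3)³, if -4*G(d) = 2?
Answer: -42875/8 ≈ -5359.4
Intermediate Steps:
G(d) = -½ (G(d) = -¼*2 = -½)
h(I) = -½
((h(0) - 14) - 3)³ = ((-½ - 14) - 3)³ = (-29/2 - 3)³ = (-35/2)³ = -42875/8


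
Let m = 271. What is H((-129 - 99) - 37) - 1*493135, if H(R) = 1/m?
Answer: -133639584/271 ≈ -4.9314e+5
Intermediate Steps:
H(R) = 1/271
H((-129 - 99) - 37) - 1*493135 = 1/271 - 1*493135 = 1/271 - 493135 = -133639584/271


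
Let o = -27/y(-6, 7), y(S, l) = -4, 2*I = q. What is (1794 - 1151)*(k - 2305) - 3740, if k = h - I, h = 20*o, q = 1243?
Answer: -3597349/2 ≈ -1.7987e+6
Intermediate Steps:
I = 1243/2 (I = (½)*1243 = 1243/2 ≈ 621.50)
o = 27/4 (o = -27/(-4) = -27*(-¼) = 27/4 ≈ 6.7500)
h = 135 (h = 20*(27/4) = 135)
k = -973/2 (k = 135 - 1*1243/2 = 135 - 1243/2 = -973/2 ≈ -486.50)
(1794 - 1151)*(k - 2305) - 3740 = (1794 - 1151)*(-973/2 - 2305) - 3740 = 643*(-5583/2) - 3740 = -3589869/2 - 3740 = -3597349/2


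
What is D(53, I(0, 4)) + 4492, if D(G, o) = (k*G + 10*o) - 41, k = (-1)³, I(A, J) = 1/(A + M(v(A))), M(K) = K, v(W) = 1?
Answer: 4408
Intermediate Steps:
I(A, J) = 1/(1 + A) (I(A, J) = 1/(A + 1) = 1/(1 + A))
k = -1
D(G, o) = -41 - G + 10*o (D(G, o) = (-G + 10*o) - 41 = -41 - G + 10*o)
D(53, I(0, 4)) + 4492 = (-41 - 1*53 + 10/(1 + 0)) + 4492 = (-41 - 53 + 10/1) + 4492 = (-41 - 53 + 10*1) + 4492 = (-41 - 53 + 10) + 4492 = -84 + 4492 = 4408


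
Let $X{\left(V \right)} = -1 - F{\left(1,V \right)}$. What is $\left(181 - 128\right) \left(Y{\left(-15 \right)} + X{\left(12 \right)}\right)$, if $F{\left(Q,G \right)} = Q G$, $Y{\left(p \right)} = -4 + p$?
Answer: $-1696$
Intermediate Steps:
$F{\left(Q,G \right)} = G Q$
$X{\left(V \right)} = -1 - V$ ($X{\left(V \right)} = -1 - V 1 = -1 - V$)
$\left(181 - 128\right) \left(Y{\left(-15 \right)} + X{\left(12 \right)}\right) = \left(181 - 128\right) \left(\left(-4 - 15\right) - 13\right) = 53 \left(-19 - 13\right) = 53 \left(-32\right) = -1696$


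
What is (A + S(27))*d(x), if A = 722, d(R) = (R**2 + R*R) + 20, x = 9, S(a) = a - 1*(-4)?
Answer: 137046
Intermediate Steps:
S(a) = 4 + a (S(a) = a + 4 = 4 + a)
d(R) = 20 + 2*R**2 (d(R) = (R**2 + R**2) + 20 = 2*R**2 + 20 = 20 + 2*R**2)
(A + S(27))*d(x) = (722 + (4 + 27))*(20 + 2*9**2) = (722 + 31)*(20 + 2*81) = 753*(20 + 162) = 753*182 = 137046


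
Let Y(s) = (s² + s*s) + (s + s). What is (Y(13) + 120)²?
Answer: 234256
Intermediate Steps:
Y(s) = 2*s + 2*s² (Y(s) = (s² + s²) + 2*s = 2*s² + 2*s = 2*s + 2*s²)
(Y(13) + 120)² = (2*13*(1 + 13) + 120)² = (2*13*14 + 120)² = (364 + 120)² = 484² = 234256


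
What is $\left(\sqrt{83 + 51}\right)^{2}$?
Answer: $134$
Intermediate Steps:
$\left(\sqrt{83 + 51}\right)^{2} = \left(\sqrt{134}\right)^{2} = 134$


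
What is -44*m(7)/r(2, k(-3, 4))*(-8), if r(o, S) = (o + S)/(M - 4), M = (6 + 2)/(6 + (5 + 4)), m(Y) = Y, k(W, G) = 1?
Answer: -128128/45 ≈ -2847.3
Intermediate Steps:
M = 8/15 (M = 8/(6 + 9) = 8/15 ≈ 0.53333)
r(o, S) = -15*S/52 - 15*o/52 (r(o, S) = (o + S)/(8/15 - 4) = (S + o)/(-52/15) = (S + o)*(-15/52) = -15*S/52 - 15*o/52)
-44*m(7)/r(2, k(-3, 4))*(-8) = -308/(-15/52*1 - 15/52*2)*(-8) = -308/(-15/52 - 15/26)*(-8) = -308/(-45/52)*(-8) = -308*(-52)/45*(-8) = -44*(-364/45)*(-8) = (16016/45)*(-8) = -128128/45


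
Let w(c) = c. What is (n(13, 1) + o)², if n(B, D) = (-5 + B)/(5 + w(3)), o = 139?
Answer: 19600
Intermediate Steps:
n(B, D) = -5/8 + B/8 (n(B, D) = (-5 + B)/(5 + 3) = (-5 + B)/8 = (-5 + B)*(⅛) = -5/8 + B/8)
(n(13, 1) + o)² = ((-5/8 + (⅛)*13) + 139)² = ((-5/8 + 13/8) + 139)² = (1 + 139)² = 140² = 19600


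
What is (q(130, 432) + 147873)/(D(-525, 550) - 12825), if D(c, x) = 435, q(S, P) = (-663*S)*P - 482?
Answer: 37086689/12390 ≈ 2993.3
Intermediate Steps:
q(S, P) = -482 - 663*P*S (q(S, P) = -663*P*S - 482 = -482 - 663*P*S)
(q(130, 432) + 147873)/(D(-525, 550) - 12825) = ((-482 - 663*432*130) + 147873)/(435 - 12825) = ((-482 - 37234080) + 147873)/(-12390) = (-37234562 + 147873)*(-1/12390) = -37086689*(-1/12390) = 37086689/12390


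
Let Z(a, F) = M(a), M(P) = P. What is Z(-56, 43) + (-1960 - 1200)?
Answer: -3216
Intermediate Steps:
Z(a, F) = a
Z(-56, 43) + (-1960 - 1200) = -56 + (-1960 - 1200) = -56 - 3160 = -3216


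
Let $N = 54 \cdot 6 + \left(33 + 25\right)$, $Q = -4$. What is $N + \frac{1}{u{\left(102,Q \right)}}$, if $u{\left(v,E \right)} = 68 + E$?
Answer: $\frac{24449}{64} \approx 382.02$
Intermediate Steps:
$N = 382$ ($N = 324 + 58 = 382$)
$N + \frac{1}{u{\left(102,Q \right)}} = 382 + \frac{1}{68 - 4} = 382 + \frac{1}{64} = \frac{24449}{64}$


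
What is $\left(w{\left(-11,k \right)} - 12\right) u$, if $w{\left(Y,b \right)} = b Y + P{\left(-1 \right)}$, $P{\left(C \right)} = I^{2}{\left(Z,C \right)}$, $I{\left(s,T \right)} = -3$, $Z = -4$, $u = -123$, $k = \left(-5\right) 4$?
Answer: $-26691$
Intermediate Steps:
$k = -20$
$P{\left(C \right)} = 9$ ($P{\left(C \right)} = \left(-3\right)^{2} = 9$)
$w{\left(Y,b \right)} = 9 + Y b$ ($w{\left(Y,b \right)} = b Y + 9 = Y b + 9 = 9 + Y b$)
$\left(w{\left(-11,k \right)} - 12\right) u = \left(\left(9 - -220\right) - 12\right) \left(-123\right) = \left(\left(9 + 220\right) + \left(-65 + 53\right)\right) \left(-123\right) = \left(229 - 12\right) \left(-123\right) = 217 \left(-123\right) = -26691$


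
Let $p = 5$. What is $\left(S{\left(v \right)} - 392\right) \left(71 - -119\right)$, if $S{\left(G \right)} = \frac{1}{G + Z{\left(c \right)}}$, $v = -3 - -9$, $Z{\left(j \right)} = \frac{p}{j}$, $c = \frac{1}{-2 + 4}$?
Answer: $- \frac{595745}{8} \approx -74468.0$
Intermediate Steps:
$c = \frac{1}{2} \approx 0.5$
$Z{\left(j \right)} = \frac{5}{j}$
$v = 6$ ($v = -3 + 9 = 6$)
$S{\left(G \right)} = \frac{1}{10 + G}$ ($S{\left(G \right)} = \frac{1}{G + 5 \frac{1}{\frac{1}{2}}} = \frac{1}{G + 5 \cdot 2} = \frac{1}{G + 10} = \frac{1}{10 + G}$)
$\left(S{\left(v \right)} - 392\right) \left(71 - -119\right) = \left(\frac{1}{10 + 6} - 392\right) \left(71 - -119\right) = \left(\frac{1}{16} - 392\right) \left(71 + 119\right) = \left(\frac{1}{16} - 392\right) 190 = \left(- \frac{6271}{16}\right) 190 = - \frac{595745}{8}$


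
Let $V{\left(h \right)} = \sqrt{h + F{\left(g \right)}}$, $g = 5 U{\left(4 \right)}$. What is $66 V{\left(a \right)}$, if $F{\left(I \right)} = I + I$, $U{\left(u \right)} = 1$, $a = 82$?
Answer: $132 \sqrt{23} \approx 633.05$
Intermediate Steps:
$g = 5$ ($g = 5 \cdot 1 = 5$)
$F{\left(I \right)} = 2 I$
$V{\left(h \right)} = \sqrt{10 + h}$ ($V{\left(h \right)} = \sqrt{h + 2 \cdot 5} = \sqrt{h + 10} = \sqrt{10 + h}$)
$66 V{\left(a \right)} = 66 \sqrt{10 + 82} = 66 \sqrt{92} = 66 \cdot 2 \sqrt{23} = 132 \sqrt{23}$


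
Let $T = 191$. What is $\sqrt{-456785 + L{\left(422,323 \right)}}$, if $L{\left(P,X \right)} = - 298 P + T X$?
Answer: $12 i \sqrt{3617} \approx 721.7 i$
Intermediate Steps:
$L{\left(P,X \right)} = - 298 P + 191 X$
$\sqrt{-456785 + L{\left(422,323 \right)}} = \sqrt{-456785 + \left(\left(-298\right) 422 + 191 \cdot 323\right)} = \sqrt{-456785 + \left(-125756 + 61693\right)} = \sqrt{-456785 - 64063} = \sqrt{-520848} = 12 i \sqrt{3617}$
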